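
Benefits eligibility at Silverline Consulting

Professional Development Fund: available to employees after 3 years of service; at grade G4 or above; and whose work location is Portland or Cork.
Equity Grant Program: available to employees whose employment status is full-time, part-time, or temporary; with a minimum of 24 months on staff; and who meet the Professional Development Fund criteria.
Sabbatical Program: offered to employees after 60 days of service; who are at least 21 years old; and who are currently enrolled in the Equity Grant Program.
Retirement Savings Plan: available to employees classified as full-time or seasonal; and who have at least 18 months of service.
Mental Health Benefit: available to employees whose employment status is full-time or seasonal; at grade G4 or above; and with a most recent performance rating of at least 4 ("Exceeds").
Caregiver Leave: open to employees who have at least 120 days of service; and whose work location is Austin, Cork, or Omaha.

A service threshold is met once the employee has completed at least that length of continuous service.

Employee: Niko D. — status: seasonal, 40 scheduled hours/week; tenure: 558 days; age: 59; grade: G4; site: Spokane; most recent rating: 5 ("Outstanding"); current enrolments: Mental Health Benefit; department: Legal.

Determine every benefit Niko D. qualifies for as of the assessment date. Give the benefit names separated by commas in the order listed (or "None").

Retirement Savings Plan, Mental Health Benefit

Professional Development Fund — service 558 days < 3 years (≈1095 days) ✗ → not eligible.
Equity Grant Program — status seasonal ✗ (requires full-time, part-time, or temporary) → not eligible.
Sabbatical Program — service 558 days ≥ 60 days ✓; age 59 ≥ 21 ✓; not enrolled in Equity Grant Program ✗ → not eligible.
Retirement Savings Plan — status seasonal ✓; service 558 days ≥ 18 months (≈540 days) ✓ → eligible.
Mental Health Benefit — status seasonal ✓; grade G4 ≥ G4 ✓; rating 5 ≥ 4 ✓ → eligible.
Caregiver Leave — service 558 days ≥ 120 days ✓; site Spokane ✗ (not Austin, Cork, or Omaha) → not eligible.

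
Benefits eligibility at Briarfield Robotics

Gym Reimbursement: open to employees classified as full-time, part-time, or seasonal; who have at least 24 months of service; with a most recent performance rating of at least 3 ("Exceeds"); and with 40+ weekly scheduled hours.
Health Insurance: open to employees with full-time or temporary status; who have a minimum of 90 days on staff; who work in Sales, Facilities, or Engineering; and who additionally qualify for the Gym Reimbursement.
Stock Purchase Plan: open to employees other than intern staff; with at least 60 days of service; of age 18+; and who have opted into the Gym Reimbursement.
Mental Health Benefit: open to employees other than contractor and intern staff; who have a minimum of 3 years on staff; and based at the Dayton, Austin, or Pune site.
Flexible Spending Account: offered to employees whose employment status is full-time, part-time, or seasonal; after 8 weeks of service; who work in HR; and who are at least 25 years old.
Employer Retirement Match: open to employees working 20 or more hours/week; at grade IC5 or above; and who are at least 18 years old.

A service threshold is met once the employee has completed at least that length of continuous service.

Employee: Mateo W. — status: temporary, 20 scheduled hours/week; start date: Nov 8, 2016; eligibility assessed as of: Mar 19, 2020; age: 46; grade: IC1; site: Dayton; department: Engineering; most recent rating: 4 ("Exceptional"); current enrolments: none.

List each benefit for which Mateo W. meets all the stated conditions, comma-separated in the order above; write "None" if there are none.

Service from Nov 8, 2016 to Mar 19, 2020: 1227 days.
Gym Reimbursement — status temporary ✗ (requires full-time, part-time, or seasonal) → not eligible.
Health Insurance — status temporary ✓; service 1227 days ≥ 90 days ✓; dept Engineering ✓; not eligible for Gym Reimbursement ✗ → not eligible.
Stock Purchase Plan — status temporary ✓ (not excluded); service 1227 days ≥ 60 days ✓; age 46 ≥ 18 ✓; not enrolled in Gym Reimbursement ✗ → not eligible.
Mental Health Benefit — status temporary ✓ (not excluded); service 1227 days ≥ 3 years (≈1095 days) ✓; site Dayton ✓ → eligible.
Flexible Spending Account — status temporary ✗ (requires full-time, part-time, or seasonal) → not eligible.
Employer Retirement Match — 20 hrs/wk ≥ 20 ✓; grade IC1 < IC5 ✗ → not eligible.

Mental Health Benefit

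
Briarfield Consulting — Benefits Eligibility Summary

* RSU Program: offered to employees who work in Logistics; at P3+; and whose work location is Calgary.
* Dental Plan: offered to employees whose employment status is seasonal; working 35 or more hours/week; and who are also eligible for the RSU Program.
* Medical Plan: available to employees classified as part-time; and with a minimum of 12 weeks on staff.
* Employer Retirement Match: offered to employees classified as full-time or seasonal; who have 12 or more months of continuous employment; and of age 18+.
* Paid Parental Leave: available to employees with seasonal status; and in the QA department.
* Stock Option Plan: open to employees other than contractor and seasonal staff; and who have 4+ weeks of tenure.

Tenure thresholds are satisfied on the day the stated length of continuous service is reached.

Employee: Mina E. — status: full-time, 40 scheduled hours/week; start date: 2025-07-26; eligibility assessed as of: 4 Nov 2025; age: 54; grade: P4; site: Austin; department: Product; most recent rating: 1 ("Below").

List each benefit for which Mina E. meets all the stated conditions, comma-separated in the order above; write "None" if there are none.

Service from 2025-07-26 to 4 Nov 2025: 101 days.
RSU Program — dept Product ✗ → not eligible.
Dental Plan — status full-time ✗ (requires seasonal) → not eligible.
Medical Plan — status full-time ✗ (requires part-time) → not eligible.
Employer Retirement Match — status full-time ✓; service 101 days < 12 months (≈360 days) ✗ → not eligible.
Paid Parental Leave — status full-time ✗ (requires seasonal) → not eligible.
Stock Option Plan — status full-time ✓ (not excluded); service 101 days ≥ 4 weeks (≈28 days) ✓ → eligible.

Stock Option Plan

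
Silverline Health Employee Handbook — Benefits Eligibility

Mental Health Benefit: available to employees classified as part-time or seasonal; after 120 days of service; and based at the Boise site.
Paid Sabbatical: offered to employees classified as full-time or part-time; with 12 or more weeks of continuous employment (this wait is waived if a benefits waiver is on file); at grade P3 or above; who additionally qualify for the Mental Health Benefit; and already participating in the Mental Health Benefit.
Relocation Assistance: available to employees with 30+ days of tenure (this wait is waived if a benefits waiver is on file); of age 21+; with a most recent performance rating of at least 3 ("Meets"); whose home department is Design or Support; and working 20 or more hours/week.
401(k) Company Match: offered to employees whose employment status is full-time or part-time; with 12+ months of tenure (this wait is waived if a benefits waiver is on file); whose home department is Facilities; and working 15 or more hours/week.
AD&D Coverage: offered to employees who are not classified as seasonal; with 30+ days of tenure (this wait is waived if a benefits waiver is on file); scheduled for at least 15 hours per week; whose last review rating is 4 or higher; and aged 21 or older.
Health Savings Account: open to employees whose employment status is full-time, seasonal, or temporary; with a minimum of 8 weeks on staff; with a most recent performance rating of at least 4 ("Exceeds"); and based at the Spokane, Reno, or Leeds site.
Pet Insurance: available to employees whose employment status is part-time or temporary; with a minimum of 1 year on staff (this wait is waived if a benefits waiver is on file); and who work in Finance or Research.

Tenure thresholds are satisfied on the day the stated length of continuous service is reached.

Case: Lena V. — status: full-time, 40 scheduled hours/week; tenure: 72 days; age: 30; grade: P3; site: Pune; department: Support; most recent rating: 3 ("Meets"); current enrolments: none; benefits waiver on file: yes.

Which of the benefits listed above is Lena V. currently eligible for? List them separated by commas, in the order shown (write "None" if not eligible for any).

Mental Health Benefit — status full-time ✗ (requires part-time or seasonal) → not eligible.
Paid Sabbatical — status full-time ✓; benefits waiver on file ✓; grade P3 ≥ P3 ✓; not eligible for Mental Health Benefit ✗ → not eligible.
Relocation Assistance — benefits waiver on file ✓; age 30 ≥ 21 ✓; rating 3 ≥ 3 ✓; dept Support ✓; 40 hrs/wk ≥ 20 ✓ → eligible.
401(k) Company Match — status full-time ✓; benefits waiver on file ✓; dept Support ✗ → not eligible.
AD&D Coverage — status full-time ✓ (not excluded); benefits waiver on file ✓; 40 hrs/wk ≥ 15 ✓; rating 3 < 4 ✗ → not eligible.
Health Savings Account — status full-time ✓; service 72 days ≥ 8 weeks (≈56 days) ✓; rating 3 < 4 ✗ → not eligible.
Pet Insurance — status full-time ✗ (requires part-time or temporary) → not eligible.

Relocation Assistance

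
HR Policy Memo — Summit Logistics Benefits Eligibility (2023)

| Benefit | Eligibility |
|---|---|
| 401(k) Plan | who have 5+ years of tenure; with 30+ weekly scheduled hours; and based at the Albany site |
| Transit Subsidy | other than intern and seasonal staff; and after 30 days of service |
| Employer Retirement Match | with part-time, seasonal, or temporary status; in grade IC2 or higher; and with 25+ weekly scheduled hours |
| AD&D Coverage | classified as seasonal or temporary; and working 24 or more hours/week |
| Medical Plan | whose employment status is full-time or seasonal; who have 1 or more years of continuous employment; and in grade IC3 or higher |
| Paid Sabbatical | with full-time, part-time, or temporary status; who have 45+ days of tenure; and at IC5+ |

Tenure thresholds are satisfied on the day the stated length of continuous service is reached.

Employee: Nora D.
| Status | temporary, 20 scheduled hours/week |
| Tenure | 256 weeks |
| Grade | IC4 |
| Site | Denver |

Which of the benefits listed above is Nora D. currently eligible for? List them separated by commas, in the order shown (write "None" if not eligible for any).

401(k) Plan — service 256 weeks < 5 years (≈1825 days) ✗ → not eligible.
Transit Subsidy — status temporary ✓ (not excluded); service 256 weeks ≥ 30 days ✓ → eligible.
Employer Retirement Match — status temporary ✓; grade IC4 ≥ IC2 ✓; 20 hrs/wk < 25 ✗ → not eligible.
AD&D Coverage — status temporary ✓; 20 hrs/wk < 24 ✗ → not eligible.
Medical Plan — status temporary ✗ (requires full-time or seasonal) → not eligible.
Paid Sabbatical — status temporary ✓; service 256 weeks ≥ 45 days ✓; grade IC4 < IC5 ✗ → not eligible.

Transit Subsidy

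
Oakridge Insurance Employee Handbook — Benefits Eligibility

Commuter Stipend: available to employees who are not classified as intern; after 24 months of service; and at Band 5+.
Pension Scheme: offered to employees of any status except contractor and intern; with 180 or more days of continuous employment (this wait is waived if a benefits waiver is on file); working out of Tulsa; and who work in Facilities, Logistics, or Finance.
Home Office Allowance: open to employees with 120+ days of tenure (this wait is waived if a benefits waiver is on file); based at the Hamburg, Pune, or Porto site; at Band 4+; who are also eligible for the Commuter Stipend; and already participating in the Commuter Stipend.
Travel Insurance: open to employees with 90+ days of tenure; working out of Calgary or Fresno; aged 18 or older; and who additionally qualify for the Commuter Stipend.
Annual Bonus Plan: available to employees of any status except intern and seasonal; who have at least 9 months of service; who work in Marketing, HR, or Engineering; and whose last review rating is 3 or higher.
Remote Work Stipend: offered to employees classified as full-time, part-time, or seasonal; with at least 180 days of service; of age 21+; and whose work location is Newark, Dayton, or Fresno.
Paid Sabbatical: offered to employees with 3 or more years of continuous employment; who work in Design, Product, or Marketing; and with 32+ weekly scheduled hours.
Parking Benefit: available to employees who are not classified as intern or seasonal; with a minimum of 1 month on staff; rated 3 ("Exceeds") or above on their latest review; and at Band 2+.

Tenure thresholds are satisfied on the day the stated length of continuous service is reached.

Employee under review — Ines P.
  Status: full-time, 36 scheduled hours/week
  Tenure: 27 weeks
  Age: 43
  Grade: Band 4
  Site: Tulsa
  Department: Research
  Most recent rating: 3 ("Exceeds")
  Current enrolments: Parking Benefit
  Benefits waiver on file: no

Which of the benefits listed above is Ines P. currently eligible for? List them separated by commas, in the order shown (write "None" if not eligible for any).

Parking Benefit

Commuter Stipend — status full-time ✓ (not excluded); service 27 weeks < 24 months (≈720 days) ✗ → not eligible.
Pension Scheme — status full-time ✓ (not excluded); no waiver, service 27 weeks ≥ 180 days ✓; site Tulsa ✓; dept Research ✗ → not eligible.
Home Office Allowance — no waiver, service 27 weeks ≥ 120 days ✓; site Tulsa ✗ (not Hamburg, Pune, or Porto) → not eligible.
Travel Insurance — service 27 weeks ≥ 90 days ✓; site Tulsa ✗ (not Calgary or Fresno) → not eligible.
Annual Bonus Plan — status full-time ✓ (not excluded); service 27 weeks < 9 months (≈270 days) ✗ → not eligible.
Remote Work Stipend — status full-time ✓; service 27 weeks ≥ 180 days ✓; age 43 ≥ 21 ✓; site Tulsa ✗ (not Newark, Dayton, or Fresno) → not eligible.
Paid Sabbatical — service 27 weeks < 3 years (≈1095 days) ✗ → not eligible.
Parking Benefit — status full-time ✓ (not excluded); service 27 weeks ≥ 1 month (≈30 days) ✓; rating 3 ≥ 3 ✓; grade Band 4 ≥ Band 2 ✓ → eligible.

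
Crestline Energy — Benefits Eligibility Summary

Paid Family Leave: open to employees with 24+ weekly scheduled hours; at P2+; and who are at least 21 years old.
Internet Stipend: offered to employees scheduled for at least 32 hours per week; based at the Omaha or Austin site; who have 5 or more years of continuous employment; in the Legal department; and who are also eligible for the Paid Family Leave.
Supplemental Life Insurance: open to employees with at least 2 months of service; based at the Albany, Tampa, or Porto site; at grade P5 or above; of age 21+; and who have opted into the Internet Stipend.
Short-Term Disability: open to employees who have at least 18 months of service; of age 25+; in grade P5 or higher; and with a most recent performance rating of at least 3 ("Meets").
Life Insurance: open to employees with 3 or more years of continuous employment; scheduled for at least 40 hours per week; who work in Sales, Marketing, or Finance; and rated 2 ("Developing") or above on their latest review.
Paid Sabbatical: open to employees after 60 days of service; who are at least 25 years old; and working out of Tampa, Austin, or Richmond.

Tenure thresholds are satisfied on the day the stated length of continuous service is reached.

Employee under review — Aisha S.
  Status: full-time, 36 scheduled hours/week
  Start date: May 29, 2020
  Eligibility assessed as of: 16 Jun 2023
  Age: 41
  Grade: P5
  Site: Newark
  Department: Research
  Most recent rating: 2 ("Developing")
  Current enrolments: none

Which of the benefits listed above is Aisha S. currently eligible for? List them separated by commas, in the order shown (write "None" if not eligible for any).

Paid Family Leave

Service from May 29, 2020 to 16 Jun 2023: 1113 days.
Paid Family Leave — 36 hrs/wk ≥ 24 ✓; grade P5 ≥ P2 ✓; age 41 ≥ 21 ✓ → eligible.
Internet Stipend — 36 hrs/wk ≥ 32 ✓; site Newark ✗ (not Omaha or Austin) → not eligible.
Supplemental Life Insurance — service 1113 days ≥ 2 months (≈60 days) ✓; site Newark ✗ (not Albany, Tampa, or Porto) → not eligible.
Short-Term Disability — service 1113 days ≥ 18 months (≈540 days) ✓; age 41 ≥ 25 ✓; grade P5 ≥ P5 ✓; rating 2 < 3 ✗ → not eligible.
Life Insurance — service 1113 days ≥ 3 years (≈1095 days) ✓; 36 hrs/wk < 40 ✗ → not eligible.
Paid Sabbatical — service 1113 days ≥ 60 days ✓; age 41 ≥ 25 ✓; site Newark ✗ (not Tampa, Austin, or Richmond) → not eligible.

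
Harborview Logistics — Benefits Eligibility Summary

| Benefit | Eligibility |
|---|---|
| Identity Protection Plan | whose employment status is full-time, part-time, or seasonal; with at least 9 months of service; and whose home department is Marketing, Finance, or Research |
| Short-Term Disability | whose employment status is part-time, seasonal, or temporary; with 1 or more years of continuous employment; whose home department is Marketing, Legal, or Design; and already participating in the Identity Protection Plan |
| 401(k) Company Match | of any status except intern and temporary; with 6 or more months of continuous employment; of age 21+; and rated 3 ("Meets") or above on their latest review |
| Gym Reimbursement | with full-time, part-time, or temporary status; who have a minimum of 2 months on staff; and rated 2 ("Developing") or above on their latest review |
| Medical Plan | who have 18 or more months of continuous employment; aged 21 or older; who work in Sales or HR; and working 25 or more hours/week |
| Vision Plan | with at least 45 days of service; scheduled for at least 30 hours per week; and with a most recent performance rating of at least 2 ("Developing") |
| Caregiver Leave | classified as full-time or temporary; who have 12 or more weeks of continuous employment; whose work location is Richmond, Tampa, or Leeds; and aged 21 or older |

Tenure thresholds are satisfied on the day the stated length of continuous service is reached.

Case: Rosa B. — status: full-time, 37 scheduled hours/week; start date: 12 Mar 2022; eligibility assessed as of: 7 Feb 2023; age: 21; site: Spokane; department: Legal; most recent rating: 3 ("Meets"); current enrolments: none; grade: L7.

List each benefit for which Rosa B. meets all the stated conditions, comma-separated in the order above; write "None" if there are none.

Service from 12 Mar 2022 to 7 Feb 2023: 332 days.
Identity Protection Plan — status full-time ✓; service 332 days ≥ 9 months (≈270 days) ✓; dept Legal ✗ → not eligible.
Short-Term Disability — status full-time ✗ (requires part-time, seasonal, or temporary) → not eligible.
401(k) Company Match — status full-time ✓ (not excluded); service 332 days ≥ 6 months (≈180 days) ✓; age 21 ≥ 21 ✓; rating 3 ≥ 3 ✓ → eligible.
Gym Reimbursement — status full-time ✓; service 332 days ≥ 2 months (≈60 days) ✓; rating 3 ≥ 2 ✓ → eligible.
Medical Plan — service 332 days < 18 months (≈540 days) ✗ → not eligible.
Vision Plan — service 332 days ≥ 45 days ✓; 37 hrs/wk ≥ 30 ✓; rating 3 ≥ 2 ✓ → eligible.
Caregiver Leave — status full-time ✓; service 332 days ≥ 12 weeks (≈84 days) ✓; site Spokane ✗ (not Richmond, Tampa, or Leeds) → not eligible.

401(k) Company Match, Gym Reimbursement, Vision Plan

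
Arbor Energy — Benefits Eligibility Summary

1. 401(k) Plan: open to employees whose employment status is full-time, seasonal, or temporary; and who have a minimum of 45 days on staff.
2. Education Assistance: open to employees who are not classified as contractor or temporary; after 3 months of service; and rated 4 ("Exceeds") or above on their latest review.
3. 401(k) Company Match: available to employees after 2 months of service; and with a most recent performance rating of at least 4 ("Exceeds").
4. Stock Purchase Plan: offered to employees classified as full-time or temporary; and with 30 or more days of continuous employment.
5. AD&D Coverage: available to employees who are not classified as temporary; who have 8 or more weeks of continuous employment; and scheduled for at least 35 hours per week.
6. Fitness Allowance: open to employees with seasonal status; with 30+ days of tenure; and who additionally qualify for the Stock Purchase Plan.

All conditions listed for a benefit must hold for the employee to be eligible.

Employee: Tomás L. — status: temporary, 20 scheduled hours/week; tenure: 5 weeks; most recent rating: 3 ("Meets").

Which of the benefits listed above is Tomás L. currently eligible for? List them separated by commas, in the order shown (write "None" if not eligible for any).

401(k) Plan — status temporary ✓; service 5 weeks < 45 days ✗ → not eligible.
Education Assistance — status temporary ✗ (excluded) → not eligible.
401(k) Company Match — service 5 weeks < 2 months (≈60 days) ✗ → not eligible.
Stock Purchase Plan — status temporary ✓; service 5 weeks ≥ 30 days ✓ → eligible.
AD&D Coverage — status temporary ✗ (excluded) → not eligible.
Fitness Allowance — status temporary ✗ (requires seasonal) → not eligible.

Stock Purchase Plan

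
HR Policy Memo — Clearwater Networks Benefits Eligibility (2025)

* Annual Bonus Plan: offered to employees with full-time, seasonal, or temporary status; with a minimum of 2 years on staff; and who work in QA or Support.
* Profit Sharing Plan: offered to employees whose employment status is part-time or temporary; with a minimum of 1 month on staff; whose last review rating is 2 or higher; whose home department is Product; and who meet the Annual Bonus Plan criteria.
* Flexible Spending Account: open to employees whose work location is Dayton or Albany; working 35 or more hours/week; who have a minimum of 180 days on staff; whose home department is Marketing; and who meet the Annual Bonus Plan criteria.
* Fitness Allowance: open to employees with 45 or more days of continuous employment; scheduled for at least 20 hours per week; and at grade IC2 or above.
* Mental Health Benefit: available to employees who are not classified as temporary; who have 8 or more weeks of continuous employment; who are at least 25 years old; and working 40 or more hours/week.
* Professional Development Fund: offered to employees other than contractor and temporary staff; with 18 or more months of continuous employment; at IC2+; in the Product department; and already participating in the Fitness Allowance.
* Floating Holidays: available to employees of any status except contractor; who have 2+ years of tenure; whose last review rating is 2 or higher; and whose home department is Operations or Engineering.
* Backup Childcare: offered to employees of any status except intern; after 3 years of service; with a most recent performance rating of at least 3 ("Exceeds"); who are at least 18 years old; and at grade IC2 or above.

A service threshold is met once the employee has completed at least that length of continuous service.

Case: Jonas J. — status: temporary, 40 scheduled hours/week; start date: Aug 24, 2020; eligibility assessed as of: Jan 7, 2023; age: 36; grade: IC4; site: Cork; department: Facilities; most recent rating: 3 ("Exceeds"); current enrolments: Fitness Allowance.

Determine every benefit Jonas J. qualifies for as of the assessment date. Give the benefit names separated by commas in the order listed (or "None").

Fitness Allowance

Service from Aug 24, 2020 to Jan 7, 2023: 866 days.
Annual Bonus Plan — status temporary ✓; service 866 days ≥ 2 years (≈730 days) ✓; dept Facilities ✗ → not eligible.
Profit Sharing Plan — status temporary ✓; service 866 days ≥ 1 month (≈30 days) ✓; rating 3 ≥ 2 ✓; dept Facilities ✗ → not eligible.
Flexible Spending Account — site Cork ✗ (not Dayton or Albany) → not eligible.
Fitness Allowance — service 866 days ≥ 45 days ✓; 40 hrs/wk ≥ 20 ✓; grade IC4 ≥ IC2 ✓ → eligible.
Mental Health Benefit — status temporary ✗ (excluded) → not eligible.
Professional Development Fund — status temporary ✗ (excluded) → not eligible.
Floating Holidays — status temporary ✓ (not excluded); service 866 days ≥ 2 years (≈730 days) ✓; rating 3 ≥ 2 ✓; dept Facilities ✗ → not eligible.
Backup Childcare — status temporary ✓ (not excluded); service 866 days < 3 years (≈1095 days) ✗ → not eligible.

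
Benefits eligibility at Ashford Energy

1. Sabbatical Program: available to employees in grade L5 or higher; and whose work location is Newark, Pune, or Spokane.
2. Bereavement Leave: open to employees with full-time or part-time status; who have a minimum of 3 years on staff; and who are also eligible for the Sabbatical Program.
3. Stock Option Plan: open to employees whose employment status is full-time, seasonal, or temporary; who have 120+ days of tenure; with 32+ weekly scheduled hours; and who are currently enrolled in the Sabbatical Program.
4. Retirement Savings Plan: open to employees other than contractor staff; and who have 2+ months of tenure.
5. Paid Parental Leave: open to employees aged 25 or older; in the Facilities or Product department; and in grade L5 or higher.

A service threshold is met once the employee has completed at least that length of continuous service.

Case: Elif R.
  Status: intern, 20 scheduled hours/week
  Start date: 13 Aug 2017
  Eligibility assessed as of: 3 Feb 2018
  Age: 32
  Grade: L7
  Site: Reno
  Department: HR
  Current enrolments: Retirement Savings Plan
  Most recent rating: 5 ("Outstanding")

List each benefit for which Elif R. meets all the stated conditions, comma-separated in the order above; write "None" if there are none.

Retirement Savings Plan

Service from 13 Aug 2017 to 3 Feb 2018: 174 days.
Sabbatical Program — grade L7 ≥ L5 ✓; site Reno ✗ (not Newark, Pune, or Spokane) → not eligible.
Bereavement Leave — status intern ✗ (requires full-time or part-time) → not eligible.
Stock Option Plan — status intern ✗ (requires full-time, seasonal, or temporary) → not eligible.
Retirement Savings Plan — status intern ✓ (not excluded); service 174 days ≥ 2 months (≈60 days) ✓ → eligible.
Paid Parental Leave — age 32 ≥ 25 ✓; dept HR ✗ → not eligible.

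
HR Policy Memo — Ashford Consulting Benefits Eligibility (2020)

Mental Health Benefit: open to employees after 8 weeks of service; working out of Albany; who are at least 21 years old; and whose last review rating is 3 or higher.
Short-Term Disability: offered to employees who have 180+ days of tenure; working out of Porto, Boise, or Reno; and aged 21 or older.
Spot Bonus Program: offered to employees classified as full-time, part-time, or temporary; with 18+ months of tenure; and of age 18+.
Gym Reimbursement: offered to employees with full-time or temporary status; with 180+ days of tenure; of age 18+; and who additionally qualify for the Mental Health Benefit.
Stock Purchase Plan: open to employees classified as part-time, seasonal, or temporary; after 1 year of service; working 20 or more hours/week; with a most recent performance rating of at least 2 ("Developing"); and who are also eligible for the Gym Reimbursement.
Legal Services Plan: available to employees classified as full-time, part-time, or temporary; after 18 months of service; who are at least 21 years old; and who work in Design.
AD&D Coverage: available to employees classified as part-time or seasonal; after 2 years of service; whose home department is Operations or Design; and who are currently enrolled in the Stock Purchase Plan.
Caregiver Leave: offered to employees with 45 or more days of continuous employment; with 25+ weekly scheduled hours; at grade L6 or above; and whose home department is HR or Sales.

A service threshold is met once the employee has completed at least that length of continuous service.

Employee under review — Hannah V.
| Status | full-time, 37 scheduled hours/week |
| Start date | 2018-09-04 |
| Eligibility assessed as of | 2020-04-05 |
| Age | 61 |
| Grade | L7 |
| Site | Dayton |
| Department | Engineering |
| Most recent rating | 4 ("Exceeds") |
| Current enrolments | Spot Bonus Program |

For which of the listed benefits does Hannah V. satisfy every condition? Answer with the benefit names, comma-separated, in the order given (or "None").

Spot Bonus Program

Service from 2018-09-04 to 2020-04-05: 579 days.
Mental Health Benefit — service 579 days ≥ 8 weeks (≈56 days) ✓; site Dayton ✗ (not Albany) → not eligible.
Short-Term Disability — service 579 days ≥ 180 days ✓; site Dayton ✗ (not Porto, Boise, or Reno) → not eligible.
Spot Bonus Program — status full-time ✓; service 579 days ≥ 18 months (≈540 days) ✓; age 61 ≥ 18 ✓ → eligible.
Gym Reimbursement — status full-time ✓; service 579 days ≥ 180 days ✓; age 61 ≥ 18 ✓; not eligible for Mental Health Benefit ✗ → not eligible.
Stock Purchase Plan — status full-time ✗ (requires part-time, seasonal, or temporary) → not eligible.
Legal Services Plan — status full-time ✓; service 579 days ≥ 18 months (≈540 days) ✓; age 61 ≥ 21 ✓; dept Engineering ✗ → not eligible.
AD&D Coverage — status full-time ✗ (requires part-time or seasonal) → not eligible.
Caregiver Leave — service 579 days ≥ 45 days ✓; 37 hrs/wk ≥ 25 ✓; grade L7 ≥ L6 ✓; dept Engineering ✗ → not eligible.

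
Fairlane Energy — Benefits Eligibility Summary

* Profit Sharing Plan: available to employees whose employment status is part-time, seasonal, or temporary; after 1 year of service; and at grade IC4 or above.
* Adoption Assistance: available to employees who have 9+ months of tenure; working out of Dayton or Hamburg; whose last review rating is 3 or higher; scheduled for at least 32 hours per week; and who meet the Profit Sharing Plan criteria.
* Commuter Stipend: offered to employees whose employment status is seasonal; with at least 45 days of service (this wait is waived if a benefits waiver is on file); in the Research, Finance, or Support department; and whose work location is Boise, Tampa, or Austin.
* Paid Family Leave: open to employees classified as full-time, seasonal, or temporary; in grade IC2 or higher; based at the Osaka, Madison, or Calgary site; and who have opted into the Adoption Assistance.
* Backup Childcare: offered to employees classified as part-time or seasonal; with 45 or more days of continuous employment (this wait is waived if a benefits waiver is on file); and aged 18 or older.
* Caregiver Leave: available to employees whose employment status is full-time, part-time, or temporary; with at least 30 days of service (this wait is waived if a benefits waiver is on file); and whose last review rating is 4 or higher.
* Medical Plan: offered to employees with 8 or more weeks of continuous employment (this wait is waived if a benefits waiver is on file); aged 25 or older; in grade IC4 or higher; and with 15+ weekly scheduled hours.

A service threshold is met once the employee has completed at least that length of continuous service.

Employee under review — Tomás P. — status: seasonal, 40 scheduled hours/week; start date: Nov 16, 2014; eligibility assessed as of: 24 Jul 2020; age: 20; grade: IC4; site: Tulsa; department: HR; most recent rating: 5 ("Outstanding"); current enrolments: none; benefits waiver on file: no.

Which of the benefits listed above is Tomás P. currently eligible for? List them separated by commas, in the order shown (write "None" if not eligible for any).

Profit Sharing Plan, Backup Childcare

Service from Nov 16, 2014 to 24 Jul 2020: 2077 days.
Profit Sharing Plan — status seasonal ✓; service 2077 days ≥ 1 year (≈365 days) ✓; grade IC4 ≥ IC4 ✓ → eligible.
Adoption Assistance — service 2077 days ≥ 9 months (≈270 days) ✓; site Tulsa ✗ (not Dayton or Hamburg) → not eligible.
Commuter Stipend — status seasonal ✓; no waiver, service 2077 days ≥ 45 days ✓; dept HR ✗ → not eligible.
Paid Family Leave — status seasonal ✓; grade IC4 ≥ IC2 ✓; site Tulsa ✗ (not Osaka, Madison, or Calgary) → not eligible.
Backup Childcare — status seasonal ✓; no waiver, service 2077 days ≥ 45 days ✓; age 20 ≥ 18 ✓ → eligible.
Caregiver Leave — status seasonal ✗ (requires full-time, part-time, or temporary) → not eligible.
Medical Plan — no waiver, service 2077 days ≥ 8 weeks (≈56 days) ✓; age 20 < 25 ✗ → not eligible.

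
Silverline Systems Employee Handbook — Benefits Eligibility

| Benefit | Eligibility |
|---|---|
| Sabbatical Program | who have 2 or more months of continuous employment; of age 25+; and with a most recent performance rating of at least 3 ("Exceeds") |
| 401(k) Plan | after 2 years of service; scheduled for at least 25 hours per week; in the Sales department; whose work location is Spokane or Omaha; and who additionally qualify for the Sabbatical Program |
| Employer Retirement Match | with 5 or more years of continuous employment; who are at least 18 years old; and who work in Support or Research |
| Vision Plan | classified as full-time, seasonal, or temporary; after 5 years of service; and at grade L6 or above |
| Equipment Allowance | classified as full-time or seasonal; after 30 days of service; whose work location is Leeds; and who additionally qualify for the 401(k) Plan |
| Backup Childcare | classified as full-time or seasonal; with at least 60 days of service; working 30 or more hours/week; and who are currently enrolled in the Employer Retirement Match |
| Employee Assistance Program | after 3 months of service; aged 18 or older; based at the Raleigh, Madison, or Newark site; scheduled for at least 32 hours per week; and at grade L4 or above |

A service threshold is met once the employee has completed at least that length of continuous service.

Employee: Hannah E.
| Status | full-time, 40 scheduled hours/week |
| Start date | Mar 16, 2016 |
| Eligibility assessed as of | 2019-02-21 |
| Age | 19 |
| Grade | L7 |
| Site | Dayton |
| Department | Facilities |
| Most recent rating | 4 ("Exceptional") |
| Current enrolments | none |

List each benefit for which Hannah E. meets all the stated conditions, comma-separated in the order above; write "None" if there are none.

None

Service from Mar 16, 2016 to 2019-02-21: 1072 days.
Sabbatical Program — service 1072 days ≥ 2 months (≈60 days) ✓; age 19 < 25 ✗ → not eligible.
401(k) Plan — service 1072 days ≥ 2 years (≈730 days) ✓; 40 hrs/wk ≥ 25 ✓; dept Facilities ✗ → not eligible.
Employer Retirement Match — service 1072 days < 5 years (≈1825 days) ✗ → not eligible.
Vision Plan — status full-time ✓; service 1072 days < 5 years (≈1825 days) ✗ → not eligible.
Equipment Allowance — status full-time ✓; service 1072 days ≥ 30 days ✓; site Dayton ✗ (not Leeds) → not eligible.
Backup Childcare — status full-time ✓; service 1072 days ≥ 60 days ✓; 40 hrs/wk ≥ 30 ✓; not enrolled in Employer Retirement Match ✗ → not eligible.
Employee Assistance Program — service 1072 days ≥ 3 months (≈90 days) ✓; age 19 ≥ 18 ✓; site Dayton ✗ (not Raleigh, Madison, or Newark) → not eligible.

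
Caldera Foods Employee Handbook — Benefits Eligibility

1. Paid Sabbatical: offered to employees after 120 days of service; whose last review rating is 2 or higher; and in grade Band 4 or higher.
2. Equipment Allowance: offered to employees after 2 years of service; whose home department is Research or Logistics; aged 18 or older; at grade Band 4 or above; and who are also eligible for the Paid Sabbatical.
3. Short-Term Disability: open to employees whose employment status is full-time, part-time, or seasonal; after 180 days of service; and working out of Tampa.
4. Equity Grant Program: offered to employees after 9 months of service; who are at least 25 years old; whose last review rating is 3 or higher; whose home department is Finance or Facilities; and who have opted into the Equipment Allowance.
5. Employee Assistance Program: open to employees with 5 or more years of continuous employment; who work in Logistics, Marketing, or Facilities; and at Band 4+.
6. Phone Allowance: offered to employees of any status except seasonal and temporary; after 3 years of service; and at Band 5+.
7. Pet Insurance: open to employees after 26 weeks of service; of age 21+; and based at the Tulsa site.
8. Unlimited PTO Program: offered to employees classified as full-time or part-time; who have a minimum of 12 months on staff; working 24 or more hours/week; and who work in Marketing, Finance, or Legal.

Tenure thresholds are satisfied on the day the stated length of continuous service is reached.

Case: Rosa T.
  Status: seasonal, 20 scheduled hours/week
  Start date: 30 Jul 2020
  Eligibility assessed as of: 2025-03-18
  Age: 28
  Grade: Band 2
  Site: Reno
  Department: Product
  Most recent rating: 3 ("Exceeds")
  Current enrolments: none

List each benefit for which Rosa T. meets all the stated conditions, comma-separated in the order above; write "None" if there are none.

Service from 30 Jul 2020 to 2025-03-18: 1692 days.
Paid Sabbatical — service 1692 days ≥ 120 days ✓; rating 3 ≥ 2 ✓; grade Band 2 < Band 4 ✗ → not eligible.
Equipment Allowance — service 1692 days ≥ 2 years (≈730 days) ✓; dept Product ✗ → not eligible.
Short-Term Disability — status seasonal ✓; service 1692 days ≥ 180 days ✓; site Reno ✗ (not Tampa) → not eligible.
Equity Grant Program — service 1692 days ≥ 9 months (≈270 days) ✓; age 28 ≥ 25 ✓; rating 3 ≥ 3 ✓; dept Product ✗ → not eligible.
Employee Assistance Program — service 1692 days < 5 years (≈1825 days) ✗ → not eligible.
Phone Allowance — status seasonal ✗ (excluded) → not eligible.
Pet Insurance — service 1692 days ≥ 26 weeks (≈182 days) ✓; age 28 ≥ 21 ✓; site Reno ✗ (not Tulsa) → not eligible.
Unlimited PTO Program — status seasonal ✗ (requires full-time or part-time) → not eligible.

None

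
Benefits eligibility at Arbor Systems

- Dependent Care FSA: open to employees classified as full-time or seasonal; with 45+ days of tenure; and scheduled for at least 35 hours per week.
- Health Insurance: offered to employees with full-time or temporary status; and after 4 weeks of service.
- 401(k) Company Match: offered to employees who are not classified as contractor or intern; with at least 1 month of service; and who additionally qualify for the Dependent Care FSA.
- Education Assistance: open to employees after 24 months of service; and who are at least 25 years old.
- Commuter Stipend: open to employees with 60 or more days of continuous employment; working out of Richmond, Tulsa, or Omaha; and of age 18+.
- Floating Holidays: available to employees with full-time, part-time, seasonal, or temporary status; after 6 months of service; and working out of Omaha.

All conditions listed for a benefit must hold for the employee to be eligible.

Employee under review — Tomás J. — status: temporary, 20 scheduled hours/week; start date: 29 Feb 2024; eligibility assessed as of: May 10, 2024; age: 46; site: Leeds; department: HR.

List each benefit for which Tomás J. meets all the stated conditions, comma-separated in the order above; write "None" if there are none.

Health Insurance

Service from 29 Feb 2024 to May 10, 2024: 71 days.
Dependent Care FSA — status temporary ✗ (requires full-time or seasonal) → not eligible.
Health Insurance — status temporary ✓; service 71 days ≥ 4 weeks (≈28 days) ✓ → eligible.
401(k) Company Match — status temporary ✓ (not excluded); service 71 days ≥ 1 month (≈30 days) ✓; not eligible for Dependent Care FSA ✗ → not eligible.
Education Assistance — service 71 days < 24 months (≈720 days) ✗ → not eligible.
Commuter Stipend — service 71 days ≥ 60 days ✓; site Leeds ✗ (not Richmond, Tulsa, or Omaha) → not eligible.
Floating Holidays — status temporary ✓; service 71 days < 6 months (≈180 days) ✗ → not eligible.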